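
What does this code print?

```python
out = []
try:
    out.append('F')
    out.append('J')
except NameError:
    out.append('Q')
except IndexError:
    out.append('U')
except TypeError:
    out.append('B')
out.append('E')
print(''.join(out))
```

Execution trace: 'F' (try body) → 'J' (try body, no exception) → 'E' (after the try/except). Output: FJE

Answer: FJE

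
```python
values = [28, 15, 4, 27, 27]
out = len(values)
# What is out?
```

Trace:
`values = [28, 15, 4, 27, 27]` → values = [28, 15, 4, 27, 27]
`out = len(values)` → out = 5
So out = 5

Answer: 5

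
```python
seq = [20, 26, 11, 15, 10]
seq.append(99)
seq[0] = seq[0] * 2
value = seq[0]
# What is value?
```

Trace:
`seq = [20, 26, 11, 15, 10]` → seq = [20, 26, 11, 15, 10]
`seq.append(99)` → seq = [20, 26, 11, 15, 10, 99]
`seq[0] = seq[0] * 2` → seq = [40, 26, 11, 15, 10, 99]
`value = seq[0]` → value = 40
So value = 40

Answer: 40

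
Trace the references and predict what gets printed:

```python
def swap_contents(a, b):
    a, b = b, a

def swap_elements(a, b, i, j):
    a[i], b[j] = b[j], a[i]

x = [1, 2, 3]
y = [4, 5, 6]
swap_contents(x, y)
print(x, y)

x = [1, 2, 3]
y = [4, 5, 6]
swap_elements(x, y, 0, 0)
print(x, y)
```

Key concept: parameter rebinding vs mutation.
Step by step:
`x = [1, 2, 3]` → x = [1, 2, 3]
`y = [4, 5, 6]` → y = [4, 5, 6]
`swap_contents(x, y)` → no visible change to tracked variables
`print(x, y)` → prints [1, 2, 3] [4, 5, 6]
`x = [1, 2, 3]` → x = [1, 2, 3]
`y = [4, 5, 6]` → y = [4, 5, 6]
`swap_elements(x, y, 0, 0)` → x = [4, 2, 3]; y = [1, 5, 6]
`print(x, y)` → prints [4, 2, 3] [1, 5, 6]

Answer:
[1, 2, 3] [4, 5, 6]
[4, 2, 3] [1, 5, 6]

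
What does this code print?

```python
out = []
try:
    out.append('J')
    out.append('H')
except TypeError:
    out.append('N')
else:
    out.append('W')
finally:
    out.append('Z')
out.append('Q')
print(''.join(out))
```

Execution trace: 'J' (try body) → 'H' (try body, no exception) → 'W' (else) → 'Z' (finally) → 'Q' (after the try/except). Output: JHWZQ

Answer: JHWZQ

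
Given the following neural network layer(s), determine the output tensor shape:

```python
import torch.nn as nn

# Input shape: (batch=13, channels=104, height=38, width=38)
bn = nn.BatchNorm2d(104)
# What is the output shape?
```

Input: (13, 104, 38, 38) -> Output: (13, 104, 38, 38)

Answer: (13, 104, 38, 38)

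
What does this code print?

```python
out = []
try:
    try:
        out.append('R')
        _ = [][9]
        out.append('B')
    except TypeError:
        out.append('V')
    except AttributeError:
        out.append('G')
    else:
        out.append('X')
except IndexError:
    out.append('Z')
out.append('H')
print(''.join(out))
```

Execution trace: 'R' (try body) → 'Z' (outer except IndexError) → 'H' (after the try/except). Output: RZH

Answer: RZH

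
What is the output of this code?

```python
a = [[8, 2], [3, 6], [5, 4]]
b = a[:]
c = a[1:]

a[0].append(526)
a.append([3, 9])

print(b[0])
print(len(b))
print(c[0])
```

Key concept: slice with nested mutation.
Step by step:
`a = [[8, 2], [3, 6], [5, 4]]` → a = [[8, 2], [3, 6], [5, 4]]
`b = a[:]` → b = [[8, 2], [3, 6], [5, 4]]
`c = a[1:]` → c = [[3, 6], [5, 4]]
`a[0].append(526)` → a = [[8, 2, 526], [3, 6], [5, 4]]; b = [[8, 2, 526], [3, 6], [5, 4]]
`a.append([3, 9])` → a = [[8, 2, 526], [3, 6], [5, 4], [3, 9]]
`print(b[0])` → prints [8, 2, 526]
`print(len(b))` → prints 3
`print(c[0])` → prints [3, 6]

Answer:
[8, 2, 526]
3
[3, 6]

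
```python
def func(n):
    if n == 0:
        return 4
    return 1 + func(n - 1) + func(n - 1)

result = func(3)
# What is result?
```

func(n) = 1 + 2·func(n-1), func(0)=4. Closed form: (4+1)·2^3 - 1 = 39.

Answer: 39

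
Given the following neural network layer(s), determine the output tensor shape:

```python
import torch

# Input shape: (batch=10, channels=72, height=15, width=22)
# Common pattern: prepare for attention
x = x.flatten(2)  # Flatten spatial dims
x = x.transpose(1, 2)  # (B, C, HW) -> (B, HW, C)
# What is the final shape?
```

Input: (10, 72, 15, 22) -> after flatten(2): (10, 72, 330) -> Output: (10, 330, 72)

Answer: (10, 330, 72)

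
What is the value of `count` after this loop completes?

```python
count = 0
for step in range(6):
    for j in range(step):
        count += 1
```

Triangle number: 0+1+2+...+5
`count` takes the values: 0 → 1 → 2 → 3 → 4 → 5 → 6 → 7 → 8 → 9 → 10 → 11 → 12 → 13 → 14 → 15

Answer: 15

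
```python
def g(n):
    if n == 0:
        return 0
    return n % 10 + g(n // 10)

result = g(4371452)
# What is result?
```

Sum of digits of 4371452: 2 + 5 + 4 + 1 + 7 + 3 + 4 = 26

Answer: 26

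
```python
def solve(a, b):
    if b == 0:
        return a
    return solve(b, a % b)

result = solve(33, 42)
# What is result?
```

solve(33, 42) -> solve(42, 33) -> solve(33, 9) -> solve(9, 6) -> solve(6, 3) -> solve(3, 0) -> 3

Answer: 3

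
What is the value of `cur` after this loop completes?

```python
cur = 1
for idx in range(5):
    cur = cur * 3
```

Multiply by 3, 5 times: 1 * 3^5 = 243
`cur` takes the values: 1 → 3 → 9 → 27 → 81 → 243

Answer: 243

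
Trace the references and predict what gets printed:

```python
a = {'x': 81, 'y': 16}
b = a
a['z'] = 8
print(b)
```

Key concept: dict aliasing.
Step by step:
`a = {'x': 81, 'y': 16}` → a = {'x': 81, 'y': 16}
`b = a` → b = {'x': 81, 'y': 16} (same object as a)
`a['z'] = 8` → a = {'x': 81, 'y': 16, 'z': 8} (same object as b); b = {'x': 81, 'y': 16, 'z': 8} (same object as a)
`print(b)` → prints {'x': 81, 'y': 16, 'z': 8}

Answer: {'x': 81, 'y': 16, 'z': 8}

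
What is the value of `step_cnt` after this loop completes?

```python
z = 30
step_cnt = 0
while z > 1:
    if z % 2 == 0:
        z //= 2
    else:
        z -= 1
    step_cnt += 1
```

Steps to reduce 30 to 1
`step_cnt` takes the values: 0 → 1 → 2 → 3 → 4 → 5 → 6 → 7

Answer: 7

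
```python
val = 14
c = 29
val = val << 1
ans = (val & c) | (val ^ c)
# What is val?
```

Trace:
`val = 14` → val = 14
`c = 29` → c = 29
`val = val << 1` → val = 28
`ans = (val & c) | (val ^ c)` → ans = 29
So val = 28

Answer: 28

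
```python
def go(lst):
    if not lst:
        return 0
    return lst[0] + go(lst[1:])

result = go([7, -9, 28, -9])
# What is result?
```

7 + (-9) + 28 + (-9) + 0 = 17

Answer: 17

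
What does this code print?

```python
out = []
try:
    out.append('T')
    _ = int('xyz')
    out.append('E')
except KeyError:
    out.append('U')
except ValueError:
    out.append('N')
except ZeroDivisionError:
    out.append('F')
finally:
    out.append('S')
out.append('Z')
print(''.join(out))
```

Execution trace: 'T' (try body) → 'N' (except ValueError) → 'S' (finally) → 'Z' (after the try/except). Output: TNSZ

Answer: TNSZ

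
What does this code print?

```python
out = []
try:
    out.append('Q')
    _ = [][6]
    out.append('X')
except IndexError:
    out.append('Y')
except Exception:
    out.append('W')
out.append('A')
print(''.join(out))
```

Execution trace: 'Q' (try body) → 'Y' (except IndexError) → 'A' (after the try/except). Output: QYA

Answer: QYA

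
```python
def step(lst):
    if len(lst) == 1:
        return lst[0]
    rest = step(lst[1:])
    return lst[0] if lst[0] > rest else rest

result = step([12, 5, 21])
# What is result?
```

Recursive max over [12, 5, 21] = 21

Answer: 21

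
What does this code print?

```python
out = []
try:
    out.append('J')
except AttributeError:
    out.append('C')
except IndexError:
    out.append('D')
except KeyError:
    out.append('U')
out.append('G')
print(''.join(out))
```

Execution trace: 'J' (try body, no exception) → 'G' (after the try/except). Output: JG

Answer: JG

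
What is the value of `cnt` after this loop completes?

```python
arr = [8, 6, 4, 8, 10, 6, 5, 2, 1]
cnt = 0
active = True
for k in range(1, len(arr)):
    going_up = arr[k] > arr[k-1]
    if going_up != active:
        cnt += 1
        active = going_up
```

Count direction changes in [8, 6, 4, 8, 10, 6, 5, 2, 1]
`cnt` takes the values: 0 → 1 → 2 → 3

Answer: 3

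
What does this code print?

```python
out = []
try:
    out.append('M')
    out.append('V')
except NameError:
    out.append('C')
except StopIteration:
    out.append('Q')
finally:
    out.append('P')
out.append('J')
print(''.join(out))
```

Execution trace: 'M' (try body) → 'V' (try body, no exception) → 'P' (finally) → 'J' (after the try/except). Output: MVPJ

Answer: MVPJ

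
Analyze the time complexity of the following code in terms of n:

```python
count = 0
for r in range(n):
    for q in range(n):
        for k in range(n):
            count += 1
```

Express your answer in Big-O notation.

Each loop level contributes: n × n × n. Multiplying the contributions gives O(n^3).

Answer: O(n^3)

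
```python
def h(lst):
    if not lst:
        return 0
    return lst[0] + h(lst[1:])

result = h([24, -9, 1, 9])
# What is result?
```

24 + (-9) + 1 + 9 + 0 = 25

Answer: 25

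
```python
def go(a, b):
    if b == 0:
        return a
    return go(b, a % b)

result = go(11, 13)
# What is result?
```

go(11, 13) -> go(13, 11) -> go(11, 2) -> go(2, 1) -> go(1, 0) -> 1

Answer: 1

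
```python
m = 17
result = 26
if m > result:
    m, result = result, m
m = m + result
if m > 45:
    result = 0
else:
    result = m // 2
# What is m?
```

Trace:
`m = 17` → m = 17
`result = 26` → result = 26
`if m > result: ...` → m > result is False → no variable changes
`m = m + result` → m = 43
`if m > 45: ...` → m > 45 is False, take else branch → result = 21
So m = 43

Answer: 43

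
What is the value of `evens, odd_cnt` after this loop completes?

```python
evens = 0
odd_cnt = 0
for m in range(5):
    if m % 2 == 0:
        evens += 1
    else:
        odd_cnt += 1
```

Count evens and odds in range(5)
`evens, odd_cnt` takes the values: (0, 0) → (1, 0) → (1, 1) → (2, 1) → (2, 2) → (3, 2)

Answer: 3, 2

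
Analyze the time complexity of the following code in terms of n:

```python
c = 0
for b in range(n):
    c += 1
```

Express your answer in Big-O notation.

Each loop level contributes: n. Multiplying the contributions gives O(n).

Answer: O(n)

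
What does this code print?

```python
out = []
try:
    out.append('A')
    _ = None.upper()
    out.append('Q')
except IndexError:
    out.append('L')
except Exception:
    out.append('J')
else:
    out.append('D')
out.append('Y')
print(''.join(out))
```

Execution trace: 'A' (try body) → 'J' (except Exception) → 'Y' (after the try/except). Output: AJY

Answer: AJY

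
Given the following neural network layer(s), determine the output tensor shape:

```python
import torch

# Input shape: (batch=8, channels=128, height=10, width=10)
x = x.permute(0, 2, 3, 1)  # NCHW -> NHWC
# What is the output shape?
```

Input: (8, 128, 10, 10) -> Output: (8, 10, 10, 128)

Answer: (8, 10, 10, 128)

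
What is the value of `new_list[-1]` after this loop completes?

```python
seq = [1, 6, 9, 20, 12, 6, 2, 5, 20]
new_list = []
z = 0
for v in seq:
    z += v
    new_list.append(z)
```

Cumulative sum ends at 81
`new_list` takes the values: [] → [1] → [1, 7] → [1, 7, 16] → [1, 7, 16, 36] → [1, 7, 16, 36, 48] → [1, 7, 16, 36, 48, 54] → [1, 7, 16, 36, 48, 54, 56] → [1, 7, 16, 36, 48, 54, 56, 61] → [1, 7, 16, 36, 48, 54, 56, 61, 81]
So `new_list[-1]` = 81

Answer: 81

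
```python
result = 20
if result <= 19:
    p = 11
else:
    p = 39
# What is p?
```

Trace:
`result = 20` → result = 20
`if result <= 19: ...` → result <= 19 is False, take else branch → p = 39
So p = 39

Answer: 39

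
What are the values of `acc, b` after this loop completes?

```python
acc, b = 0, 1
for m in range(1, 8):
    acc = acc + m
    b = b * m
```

Sum and factorial of 1 to 7
`acc, b` takes the values: (0, 1) → (1, 1) → (3, 1) → (3, 2) → (6, 2) → (6, 6) → (10, 6) → (10, 24) → (15, 24) → (15, 120) → (21, 120) → (21, 720) → (28, 720) → (28, 5040)

Answer: 28, 5040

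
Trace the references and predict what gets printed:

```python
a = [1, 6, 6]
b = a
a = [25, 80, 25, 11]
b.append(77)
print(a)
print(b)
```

Key concept: rebinding vs mutation: a is rebound to a new list, b still points at the original.
Step by step:
`a = [1, 6, 6]` → a = [1, 6, 6]
`b = a` → b = [1, 6, 6] (same object as a)
`a = [25, 80, 25, 11]` → a = [25, 80, 25, 11]
`b.append(77)` → b = [1, 6, 6, 77]
`print(a)` → prints [25, 80, 25, 11]
`print(b)` → prints [1, 6, 6, 77]

Answer:
[25, 80, 25, 11]
[1, 6, 6, 77]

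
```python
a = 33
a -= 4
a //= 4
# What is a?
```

Trace:
`a = 33` → a = 33
`a -= 4` → a = 29
`a //= 4` → a = 7
So a = 7

Answer: 7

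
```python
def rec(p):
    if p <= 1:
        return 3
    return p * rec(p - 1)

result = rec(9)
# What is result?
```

rec(9) = 9 * 8 * 7 * 6 * 5 * 4 * 3 * 2 * 3 = 1088640

Answer: 1088640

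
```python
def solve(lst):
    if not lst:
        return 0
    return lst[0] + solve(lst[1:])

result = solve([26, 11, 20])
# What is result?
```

26 + 11 + 20 + 0 = 57

Answer: 57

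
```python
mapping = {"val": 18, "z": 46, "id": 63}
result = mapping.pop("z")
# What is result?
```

Trace:
`mapping = {"val": 18, "z": 46, "id": 63}` → mapping = {'val': 18, 'z': 46, 'id': 63}
`result = mapping.pop("z")` → mapping = {'val': 18, 'id': 63}; result = 46
So result = 46

Answer: 46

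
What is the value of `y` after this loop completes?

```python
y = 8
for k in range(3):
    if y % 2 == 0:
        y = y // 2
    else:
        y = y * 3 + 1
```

Collatz-style transformation from 8
`y` takes the values: 8 → 4 → 2 → 1

Answer: 1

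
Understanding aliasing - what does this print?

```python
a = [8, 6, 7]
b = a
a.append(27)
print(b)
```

Key concept: basic list aliasing.
Step by step:
`a = [8, 6, 7]` → a = [8, 6, 7]
`b = a` → b = [8, 6, 7] (same object as a)
`a.append(27)` → a = [8, 6, 7, 27] (same object as b); b = [8, 6, 7, 27] (same object as a)
`print(b)` → prints [8, 6, 7, 27]

Answer: [8, 6, 7, 27]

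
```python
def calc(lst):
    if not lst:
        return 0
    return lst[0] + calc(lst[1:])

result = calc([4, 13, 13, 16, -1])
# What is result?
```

4 + 13 + 13 + 16 + (-1) + 0 = 45

Answer: 45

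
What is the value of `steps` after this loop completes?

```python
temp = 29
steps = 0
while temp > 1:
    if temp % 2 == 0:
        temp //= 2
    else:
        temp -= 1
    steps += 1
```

Steps to reduce 29 to 1
`steps` takes the values: 0 → 1 → 2 → 3 → 4 → 5 → 6 → 7

Answer: 7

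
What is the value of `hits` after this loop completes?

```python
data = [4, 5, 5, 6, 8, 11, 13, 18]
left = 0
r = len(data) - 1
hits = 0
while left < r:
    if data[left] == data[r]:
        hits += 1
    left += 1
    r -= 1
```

Count matching pairs from ends
`hits` takes the values: 0

Answer: 0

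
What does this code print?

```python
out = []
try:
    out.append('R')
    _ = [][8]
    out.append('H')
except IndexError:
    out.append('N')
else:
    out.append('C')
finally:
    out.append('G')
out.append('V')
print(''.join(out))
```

Execution trace: 'R' (try body) → 'N' (except IndexError) → 'G' (finally) → 'V' (after the try/except). Output: RNGV

Answer: RNGV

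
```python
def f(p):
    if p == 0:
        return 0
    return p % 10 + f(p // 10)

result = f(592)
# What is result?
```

Sum of digits of 592: 2 + 9 + 5 = 16

Answer: 16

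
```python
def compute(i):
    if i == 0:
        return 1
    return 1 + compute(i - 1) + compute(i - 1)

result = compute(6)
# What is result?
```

compute(i) = 1 + 2·compute(i-1), compute(0)=1. Closed form: (1+1)·2^6 - 1 = 127.

Answer: 127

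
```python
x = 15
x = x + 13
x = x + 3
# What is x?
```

Trace:
`x = 15` → x = 15
`x = x + 13` → x = 28
`x = x + 3` → x = 31
So x = 31

Answer: 31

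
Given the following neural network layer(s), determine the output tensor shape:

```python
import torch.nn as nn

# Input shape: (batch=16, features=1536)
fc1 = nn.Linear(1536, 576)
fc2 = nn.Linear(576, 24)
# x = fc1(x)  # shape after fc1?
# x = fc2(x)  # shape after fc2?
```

Input: (16, 1536) -> after fc1: (16, 576) -> Output: (16, 24)

Answer: (16, 24)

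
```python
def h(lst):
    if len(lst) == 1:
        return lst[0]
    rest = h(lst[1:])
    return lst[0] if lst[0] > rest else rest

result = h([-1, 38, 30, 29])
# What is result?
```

Recursive max over [-1, 38, 30, 29] = 38

Answer: 38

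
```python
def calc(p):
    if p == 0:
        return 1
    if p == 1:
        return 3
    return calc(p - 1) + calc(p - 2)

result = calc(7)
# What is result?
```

Build up from base cases: calc(0)=1, calc(1)=3, calc(2)=4, calc(3)=7, calc(4)=11, calc(5)=18, calc(6)=29, ..., calc(7)=47

Answer: 47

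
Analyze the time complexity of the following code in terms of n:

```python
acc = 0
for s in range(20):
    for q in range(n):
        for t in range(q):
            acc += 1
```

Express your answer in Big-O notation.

Each loop level contributes: 1 × n × n. Multiplying the contributions gives O(n^2).

Answer: O(n^2)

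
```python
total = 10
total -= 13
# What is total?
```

Trace:
`total = 10` → total = 10
`total -= 13` → total = -3
So total = -3

Answer: -3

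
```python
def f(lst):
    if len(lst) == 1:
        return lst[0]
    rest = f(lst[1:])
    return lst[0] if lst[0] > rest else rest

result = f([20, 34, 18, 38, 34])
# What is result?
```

Recursive max over [20, 34, 18, 38, 34] = 38

Answer: 38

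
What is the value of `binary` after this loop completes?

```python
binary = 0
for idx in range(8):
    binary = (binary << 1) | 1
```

Build 8 consecutive 1-bits: 0b11111111
`binary` takes the values: 0 → 1 → 3 → 7 → 15 → 31 → 63 → 127 → 255

Answer: 255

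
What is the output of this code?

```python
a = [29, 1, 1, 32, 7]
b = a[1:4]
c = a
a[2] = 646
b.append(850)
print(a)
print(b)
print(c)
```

Key concept: slice vs alias.
Step by step:
`a = [29, 1, 1, 32, 7]` → a = [29, 1, 1, 32, 7]
`b = a[1:4]` → b = [1, 1, 32]
`c = a` → c = [29, 1, 1, 32, 7] (same object as a)
`a[2] = 646` → a = [29, 1, 646, 32, 7] (same object as c); c = [29, 1, 646, 32, 7] (same object as a)
`b.append(850)` → b = [1, 1, 32, 850]
`print(a)` → prints [29, 1, 646, 32, 7]
`print(b)` → prints [1, 1, 32, 850]
`print(c)` → prints [29, 1, 646, 32, 7]

Answer:
[29, 1, 646, 32, 7]
[1, 1, 32, 850]
[29, 1, 646, 32, 7]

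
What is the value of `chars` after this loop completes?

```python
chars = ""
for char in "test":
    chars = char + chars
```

Reverse 'test'
`chars` takes the values: "" → "t" → "et" → "set" → "tset"

Answer: "tset"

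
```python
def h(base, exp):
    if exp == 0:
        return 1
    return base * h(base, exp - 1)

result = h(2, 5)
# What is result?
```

h(2, 5) = 2 * 2 * 2 * 2 * 2 = 32

Answer: 32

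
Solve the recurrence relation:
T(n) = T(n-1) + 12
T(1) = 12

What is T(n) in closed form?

Unrolling: T(n) = T(1) + 12·(n-1) = 12 + 12(n-1) = 12n.

Answer: T(n) = 12n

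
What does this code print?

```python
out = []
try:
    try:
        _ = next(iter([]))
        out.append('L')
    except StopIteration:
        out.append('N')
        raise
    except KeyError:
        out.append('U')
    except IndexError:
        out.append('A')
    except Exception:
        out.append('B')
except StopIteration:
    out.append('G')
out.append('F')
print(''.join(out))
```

Execution trace: 'N' (inner except StopIteration) → 'G' (outer except StopIteration) → 'F' (after the try/except). Output: NGF

Answer: NGF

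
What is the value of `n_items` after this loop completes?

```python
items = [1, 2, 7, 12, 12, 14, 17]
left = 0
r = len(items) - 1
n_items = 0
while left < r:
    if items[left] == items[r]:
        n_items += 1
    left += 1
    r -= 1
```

Count matching pairs from ends
`n_items` takes the values: 0

Answer: 0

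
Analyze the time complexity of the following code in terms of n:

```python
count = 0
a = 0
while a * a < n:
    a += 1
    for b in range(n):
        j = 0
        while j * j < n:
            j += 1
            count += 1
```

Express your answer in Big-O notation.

Each loop level contributes: √n × n × √n. Multiplying the contributions gives O(n^2).

Answer: O(n^2)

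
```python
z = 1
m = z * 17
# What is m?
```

Trace:
`z = 1` → z = 1
`m = z * 17` → m = 17
So m = 17

Answer: 17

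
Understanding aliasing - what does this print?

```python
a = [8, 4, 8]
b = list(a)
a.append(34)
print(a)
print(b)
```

Key concept: list() constructor creates copy.
Step by step:
`a = [8, 4, 8]` → a = [8, 4, 8]
`b = list(a)` → b = [8, 4, 8]
`a.append(34)` → a = [8, 4, 8, 34]
`print(a)` → prints [8, 4, 8, 34]
`print(b)` → prints [8, 4, 8]

Answer:
[8, 4, 8, 34]
[8, 4, 8]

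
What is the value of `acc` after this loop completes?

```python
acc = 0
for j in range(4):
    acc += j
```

Sum of 0 to 3 = 6
`acc` takes the values: 0 → 1 → 3 → 6

Answer: 6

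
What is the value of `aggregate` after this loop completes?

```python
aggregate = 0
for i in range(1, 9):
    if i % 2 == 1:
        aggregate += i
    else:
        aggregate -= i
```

Add odd, subtract even
`aggregate` takes the values: 0 → 1 → -1 → 2 → -2 → 3 → -3 → 4 → -4

Answer: -4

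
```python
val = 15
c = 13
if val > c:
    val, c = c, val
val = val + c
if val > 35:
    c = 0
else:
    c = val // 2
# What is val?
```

Trace:
`val = 15` → val = 15
`c = 13` → c = 13
`if val > c: ...` → val > c is True → val = 13; c = 15
`val = val + c` → val = 28
`if val > 35: ...` → val > 35 is False, take else branch → c = 14
So val = 28

Answer: 28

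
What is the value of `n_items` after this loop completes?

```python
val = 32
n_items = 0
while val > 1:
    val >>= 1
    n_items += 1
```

Count right shifts until 1
`n_items` takes the values: 0 → 1 → 2 → 3 → 4 → 5

Answer: 5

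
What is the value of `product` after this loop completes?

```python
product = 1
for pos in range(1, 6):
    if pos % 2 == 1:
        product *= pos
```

Product of odd numbers 1 to 5
`product` takes the values: 1 → 3 → 15

Answer: 15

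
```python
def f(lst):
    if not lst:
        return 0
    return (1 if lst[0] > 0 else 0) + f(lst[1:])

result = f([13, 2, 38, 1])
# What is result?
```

Count of positive elements in [13, 2, 38, 1] = 4

Answer: 4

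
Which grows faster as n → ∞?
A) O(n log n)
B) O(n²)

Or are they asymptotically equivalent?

O(n log n) vs O(n²): Higher order terms dominate.

Answer: B) O(n²) grows faster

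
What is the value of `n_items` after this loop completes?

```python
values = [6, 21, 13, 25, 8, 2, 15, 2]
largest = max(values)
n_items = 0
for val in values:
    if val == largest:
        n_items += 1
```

Count of max value 25 in [6, 21, 13, 25, 8, 2, 15, 2]
`n_items` takes the values: 0 → 1

Answer: 1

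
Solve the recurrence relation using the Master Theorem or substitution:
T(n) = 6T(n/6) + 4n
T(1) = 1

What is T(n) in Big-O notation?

By Master Theorem: a=6, b=6, f(n)=4n. Since log_6(6) = 1 and f(n) = Θ(n^1), Case 2 applies. T(n) = O(n log n).

Answer: O(n log n)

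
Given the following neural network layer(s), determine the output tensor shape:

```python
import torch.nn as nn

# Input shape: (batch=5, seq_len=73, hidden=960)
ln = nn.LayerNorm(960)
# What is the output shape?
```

Input: (5, 73, 960) -> Output: (5, 73, 960)

Answer: (5, 73, 960)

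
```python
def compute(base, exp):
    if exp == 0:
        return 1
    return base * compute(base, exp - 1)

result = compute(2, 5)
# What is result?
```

compute(2, 5) = 2 * 2 * 2 * 2 * 2 = 32

Answer: 32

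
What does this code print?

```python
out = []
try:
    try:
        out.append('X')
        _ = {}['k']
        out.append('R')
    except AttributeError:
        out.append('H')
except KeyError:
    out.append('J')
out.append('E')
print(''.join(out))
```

Execution trace: 'X' (try body) → 'J' (outer except KeyError) → 'E' (after the try/except). Output: XJE

Answer: XJE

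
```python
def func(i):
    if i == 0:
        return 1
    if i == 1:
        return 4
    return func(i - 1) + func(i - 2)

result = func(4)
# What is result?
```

Build up from base cases: func(0)=1, func(1)=4, func(2)=5, func(3)=9, func(4)=14

Answer: 14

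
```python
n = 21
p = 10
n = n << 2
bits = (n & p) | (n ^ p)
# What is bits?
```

Trace:
`n = 21` → n = 21
`p = 10` → p = 10
`n = n << 2` → n = 84
`bits = (n & p) | (n ^ p)` → bits = 94
So bits = 94

Answer: 94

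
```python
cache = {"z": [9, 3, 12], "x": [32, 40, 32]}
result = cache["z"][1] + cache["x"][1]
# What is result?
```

Trace:
`cache = {"z": [9, 3, 12], "x": [32, 40, 32]}` → cache = {'z': [9, 3, 12], 'x': [32, 40, 32]}
`result = cache["z"][1] + cache["x"][1]` → result = 43
So result = 43

Answer: 43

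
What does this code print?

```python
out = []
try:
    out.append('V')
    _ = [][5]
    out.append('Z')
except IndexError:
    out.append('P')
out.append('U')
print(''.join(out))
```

Execution trace: 'V' (try body) → 'P' (except IndexError) → 'U' (after the try/except). Output: VPU

Answer: VPU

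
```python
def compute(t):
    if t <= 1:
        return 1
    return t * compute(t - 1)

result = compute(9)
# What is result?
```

compute(9) = 9 * 8 * 7 * 6 * 5 * 4 * 3 * 2 * 1 = 362880

Answer: 362880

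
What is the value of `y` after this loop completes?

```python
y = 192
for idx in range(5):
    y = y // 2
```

Halve 5 times: 192 // 2^5 = 6
`y` takes the values: 192 → 96 → 48 → 24 → 12 → 6

Answer: 6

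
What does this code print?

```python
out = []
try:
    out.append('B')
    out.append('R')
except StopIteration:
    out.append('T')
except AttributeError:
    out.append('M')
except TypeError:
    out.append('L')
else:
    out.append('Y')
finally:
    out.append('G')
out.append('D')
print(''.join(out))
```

Execution trace: 'B' (try body) → 'R' (try body, no exception) → 'Y' (else) → 'G' (finally) → 'D' (after the try/except). Output: BRYGD

Answer: BRYGD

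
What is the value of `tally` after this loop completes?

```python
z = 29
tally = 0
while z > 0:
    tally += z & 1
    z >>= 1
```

Count set bits in 29 (binary: 0b11101)
`tally` takes the values: 0 → 1 → 2 → 3 → 4

Answer: 4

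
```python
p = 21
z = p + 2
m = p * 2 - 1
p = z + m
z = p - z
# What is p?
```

Trace:
`p = 21` → p = 21
`z = p + 2` → z = 23
`m = p * 2 - 1` → m = 41
`p = z + m` → p = 64
`z = p - z` → z = 41
So p = 64

Answer: 64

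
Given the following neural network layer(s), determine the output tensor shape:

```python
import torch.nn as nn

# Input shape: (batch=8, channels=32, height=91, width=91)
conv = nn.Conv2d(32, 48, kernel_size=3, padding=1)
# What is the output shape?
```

Input: (8, 32, 91, 91) -> Output: (8, 48, 91, 91)

Answer: (8, 48, 91, 91)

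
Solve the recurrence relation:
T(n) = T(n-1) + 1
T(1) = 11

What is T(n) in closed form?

Unrolling: T(n) = T(1) + 1·(n-1) = 11 + 1(n-1) = n + 10.

Answer: T(n) = n + 10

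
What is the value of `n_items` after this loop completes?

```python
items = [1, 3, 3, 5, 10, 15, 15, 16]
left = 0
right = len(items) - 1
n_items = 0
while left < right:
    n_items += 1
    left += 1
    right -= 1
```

Iterations until pointers meet (list length 8)
`n_items` takes the values: 0 → 1 → 2 → 3 → 4

Answer: 4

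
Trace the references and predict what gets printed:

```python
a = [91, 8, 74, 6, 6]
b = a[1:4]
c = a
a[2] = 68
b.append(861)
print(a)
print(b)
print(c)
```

Key concept: slice vs alias.
Step by step:
`a = [91, 8, 74, 6, 6]` → a = [91, 8, 74, 6, 6]
`b = a[1:4]` → b = [8, 74, 6]
`c = a` → c = [91, 8, 74, 6, 6] (same object as a)
`a[2] = 68` → a = [91, 8, 68, 6, 6] (same object as c); c = [91, 8, 68, 6, 6] (same object as a)
`b.append(861)` → b = [8, 74, 6, 861]
`print(a)` → prints [91, 8, 68, 6, 6]
`print(b)` → prints [8, 74, 6, 861]
`print(c)` → prints [91, 8, 68, 6, 6]

Answer:
[91, 8, 68, 6, 6]
[8, 74, 6, 861]
[91, 8, 68, 6, 6]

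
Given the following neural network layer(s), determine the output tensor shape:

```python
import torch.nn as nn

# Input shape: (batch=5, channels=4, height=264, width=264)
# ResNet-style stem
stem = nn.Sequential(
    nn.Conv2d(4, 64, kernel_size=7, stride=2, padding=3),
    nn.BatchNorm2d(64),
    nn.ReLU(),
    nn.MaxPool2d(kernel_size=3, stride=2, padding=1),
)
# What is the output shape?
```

Input: (5, 4, 264, 264) -> after Conv2d 7x7 stride=2: (5, 64, 132, 132) -> Output: (5, 64, 66, 66)

Answer: (5, 64, 66, 66)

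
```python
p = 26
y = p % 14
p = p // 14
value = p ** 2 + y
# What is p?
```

Trace:
`p = 26` → p = 26
`y = p % 14` → y = 12
`p = p // 14` → p = 1
`value = p ** 2 + y` → value = 13
So p = 1

Answer: 1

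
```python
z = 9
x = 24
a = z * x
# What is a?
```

Trace:
`z = 9` → z = 9
`x = 24` → x = 24
`a = z * x` → a = 216
So a = 216

Answer: 216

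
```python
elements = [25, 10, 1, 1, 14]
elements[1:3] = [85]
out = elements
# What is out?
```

Trace:
`elements = [25, 10, 1, 1, 14]` → elements = [25, 10, 1, 1, 14]
`elements[1:3] = [85]` → elements = [25, 85, 1, 14]
`out = elements` → out = [25, 85, 1, 14]
So out = [25, 85, 1, 14]

Answer: [25, 85, 1, 14]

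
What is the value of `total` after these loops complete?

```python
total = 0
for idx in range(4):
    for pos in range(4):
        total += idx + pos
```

Sum of all idx+pos for idx,pos in 4x4
`total` takes the values: 0 → 1 → 3 → 6 → 7 → 9 → 12 → 16 → 18 → 21 → 25 → 30 → 33 → 37 → 42 → 48

Answer: 48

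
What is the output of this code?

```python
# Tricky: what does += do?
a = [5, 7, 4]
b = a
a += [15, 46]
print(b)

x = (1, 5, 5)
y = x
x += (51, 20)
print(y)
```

Key concept: += behavior differs for mutable vs immutable.
Step by step:
`a = [5, 7, 4]` → a = [5, 7, 4]
`b = a` → b = [5, 7, 4] (same object as a)
`a += [15, 46]` → a = [5, 7, 4, 15, 46] (same object as b); b = [5, 7, 4, 15, 46] (same object as a)
`print(b)` → prints [5, 7, 4, 15, 46]
`x = (1, 5, 5)` → x = (1, 5, 5)
`y = x` → y = (1, 5, 5)
`x += (51, 20)` → x = (1, 5, 5, 51, 20)
`print(y)` → prints (1, 5, 5)

Answer:
[5, 7, 4, 15, 46]
(1, 5, 5)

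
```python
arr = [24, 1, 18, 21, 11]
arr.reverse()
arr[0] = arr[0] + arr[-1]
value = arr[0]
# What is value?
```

Trace:
`arr = [24, 1, 18, 21, 11]` → arr = [24, 1, 18, 21, 11]
`arr.reverse()` → arr = [11, 21, 18, 1, 24]
`arr[0] = arr[0] + arr[-1]` → arr = [35, 21, 18, 1, 24]
`value = arr[0]` → value = 35
So value = 35

Answer: 35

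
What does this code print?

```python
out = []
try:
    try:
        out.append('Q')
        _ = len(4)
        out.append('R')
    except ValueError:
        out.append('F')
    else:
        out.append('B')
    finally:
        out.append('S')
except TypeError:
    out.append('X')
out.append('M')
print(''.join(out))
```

Execution trace: 'Q' (try body) → 'S' (finally) → 'X' (outer except TypeError) → 'M' (after the try/except). Output: QSXM

Answer: QSXM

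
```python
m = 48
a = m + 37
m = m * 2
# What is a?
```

Trace:
`m = 48` → m = 48
`a = m + 37` → a = 85
`m = m * 2` → m = 96
So a = 85

Answer: 85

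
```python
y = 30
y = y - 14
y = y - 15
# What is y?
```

Trace:
`y = 30` → y = 30
`y = y - 14` → y = 16
`y = y - 15` → y = 1
So y = 1

Answer: 1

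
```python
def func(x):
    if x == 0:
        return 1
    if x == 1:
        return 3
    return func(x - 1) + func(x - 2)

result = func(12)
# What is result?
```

Build up from base cases: func(0)=1, func(1)=3, func(2)=4, func(3)=7, func(4)=11, func(5)=18, func(6)=29, ..., func(12)=521

Answer: 521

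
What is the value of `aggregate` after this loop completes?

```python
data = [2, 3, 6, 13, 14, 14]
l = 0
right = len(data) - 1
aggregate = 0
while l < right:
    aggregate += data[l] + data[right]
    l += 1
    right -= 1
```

Sum of pairs from ends
`aggregate` takes the values: 0 → 16 → 33 → 52

Answer: 52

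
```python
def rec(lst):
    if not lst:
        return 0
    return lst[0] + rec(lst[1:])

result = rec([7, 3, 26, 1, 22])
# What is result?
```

7 + 3 + 26 + 1 + 22 + 0 = 59

Answer: 59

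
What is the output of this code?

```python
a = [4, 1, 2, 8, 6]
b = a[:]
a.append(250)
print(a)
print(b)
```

Key concept: slice [:] creates copy.
Step by step:
`a = [4, 1, 2, 8, 6]` → a = [4, 1, 2, 8, 6]
`b = a[:]` → b = [4, 1, 2, 8, 6]
`a.append(250)` → a = [4, 1, 2, 8, 6, 250]
`print(a)` → prints [4, 1, 2, 8, 6, 250]
`print(b)` → prints [4, 1, 2, 8, 6]

Answer:
[4, 1, 2, 8, 6, 250]
[4, 1, 2, 8, 6]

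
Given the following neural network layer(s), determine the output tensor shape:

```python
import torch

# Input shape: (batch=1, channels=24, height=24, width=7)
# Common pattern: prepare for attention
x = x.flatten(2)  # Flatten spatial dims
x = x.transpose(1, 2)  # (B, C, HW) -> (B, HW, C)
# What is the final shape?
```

Input: (1, 24, 24, 7) -> after flatten(2): (1, 24, 168) -> Output: (1, 168, 24)

Answer: (1, 168, 24)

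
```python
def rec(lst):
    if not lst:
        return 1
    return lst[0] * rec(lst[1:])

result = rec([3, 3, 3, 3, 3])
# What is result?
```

Product over [3, 3, 3, 3, 3] = 3 * 3 * 3 * 3 * 3 = 243

Answer: 243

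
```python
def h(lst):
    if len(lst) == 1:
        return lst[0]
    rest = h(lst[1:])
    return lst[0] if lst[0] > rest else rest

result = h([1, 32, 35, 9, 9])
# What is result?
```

Recursive max over [1, 32, 35, 9, 9] = 35

Answer: 35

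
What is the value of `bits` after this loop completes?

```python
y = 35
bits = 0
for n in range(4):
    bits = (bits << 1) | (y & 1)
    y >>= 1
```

Reverse lowest 4 bits of 35
`bits` takes the values: 0 → 1 → 3 → 6 → 12

Answer: 12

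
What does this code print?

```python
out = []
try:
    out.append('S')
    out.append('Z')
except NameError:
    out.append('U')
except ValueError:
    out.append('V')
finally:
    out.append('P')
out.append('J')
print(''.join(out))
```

Execution trace: 'S' (try body) → 'Z' (try body, no exception) → 'P' (finally) → 'J' (after the try/except). Output: SZPJ

Answer: SZPJ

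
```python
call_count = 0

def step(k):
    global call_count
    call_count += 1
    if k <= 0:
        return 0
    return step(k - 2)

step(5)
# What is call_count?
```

Linear recursion stepping by 2: 4 calls from k=5 down to ≤0.

Answer: 4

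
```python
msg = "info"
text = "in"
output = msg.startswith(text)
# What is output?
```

Trace:
`msg = "info"` → msg = 'info'
`text = "in"` → text = 'in'
`output = msg.startswith(text)` → output = True
So output = True

Answer: True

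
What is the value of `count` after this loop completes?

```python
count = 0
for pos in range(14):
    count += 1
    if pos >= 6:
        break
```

Loop breaks when pos reaches 6, count is 7
`count` takes the values: 0 → 1 → 2 → 3 → 4 → 5 → 6 → 7

Answer: 7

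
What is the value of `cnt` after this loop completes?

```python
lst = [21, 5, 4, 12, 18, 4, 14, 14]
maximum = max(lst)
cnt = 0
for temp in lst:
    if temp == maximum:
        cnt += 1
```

Count of max value 21 in [21, 5, 4, 12, 18, 4, 14, 14]
`cnt` takes the values: 0 → 1

Answer: 1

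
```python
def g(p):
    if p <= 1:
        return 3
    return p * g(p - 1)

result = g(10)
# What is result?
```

g(10) = 10 * 9 * 8 * 7 * 6 * 5 * 4 * 3 * 2 * 3 = 10886400

Answer: 10886400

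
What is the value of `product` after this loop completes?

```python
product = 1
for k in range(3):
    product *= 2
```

2^3 = 8
`product` takes the values: 1 → 2 → 4 → 8

Answer: 8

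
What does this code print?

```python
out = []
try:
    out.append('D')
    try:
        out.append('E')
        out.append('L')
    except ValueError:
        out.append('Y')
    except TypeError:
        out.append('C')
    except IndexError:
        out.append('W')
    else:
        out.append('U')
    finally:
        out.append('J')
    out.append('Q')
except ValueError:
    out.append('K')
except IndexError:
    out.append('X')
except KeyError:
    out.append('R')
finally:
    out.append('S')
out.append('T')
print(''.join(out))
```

Execution trace: 'D' (try body) → 'E' (inner try body) → 'L' (inner try body, no exception) → 'U' (inner else) → 'J' (inner finally) → 'Q' (try body, no exception) → 'S' (finally) → 'T' (after the try/except). Output: DELUJQST

Answer: DELUJQST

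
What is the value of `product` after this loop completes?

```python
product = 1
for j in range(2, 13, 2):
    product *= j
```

Product of even numbers 2 to 12
`product` takes the values: 1 → 2 → 8 → 48 → 384 → 3840 → 46080

Answer: 46080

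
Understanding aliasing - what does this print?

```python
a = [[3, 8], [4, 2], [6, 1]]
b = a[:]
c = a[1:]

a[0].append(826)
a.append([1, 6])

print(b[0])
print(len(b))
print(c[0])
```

Key concept: slice with nested mutation.
Step by step:
`a = [[3, 8], [4, 2], [6, 1]]` → a = [[3, 8], [4, 2], [6, 1]]
`b = a[:]` → b = [[3, 8], [4, 2], [6, 1]]
`c = a[1:]` → c = [[4, 2], [6, 1]]
`a[0].append(826)` → a = [[3, 8, 826], [4, 2], [6, 1]]; b = [[3, 8, 826], [4, 2], [6, 1]]
`a.append([1, 6])` → a = [[3, 8, 826], [4, 2], [6, 1], [1, 6]]
`print(b[0])` → prints [3, 8, 826]
`print(len(b))` → prints 3
`print(c[0])` → prints [4, 2]

Answer:
[3, 8, 826]
3
[4, 2]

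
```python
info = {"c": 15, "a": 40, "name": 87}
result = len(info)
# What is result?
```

Trace:
`info = {"c": 15, "a": 40, "name": 87}` → info = {'c': 15, 'a': 40, 'name': 87}
`result = len(info)` → result = 3
So result = 3

Answer: 3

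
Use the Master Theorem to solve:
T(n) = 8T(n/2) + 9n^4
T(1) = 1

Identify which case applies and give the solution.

a=8, b=2, f(n)=9n^4. log_2(8) = 3. Since c=4 > 3 and the regularity condition holds (8(n/2)^4 = (8/2^4)n^4 with 8/2^4 < 1), Case 3 applies: T(n) = Θ(f(n)) = O(n^4).

Answer: O(n^4) - Case 3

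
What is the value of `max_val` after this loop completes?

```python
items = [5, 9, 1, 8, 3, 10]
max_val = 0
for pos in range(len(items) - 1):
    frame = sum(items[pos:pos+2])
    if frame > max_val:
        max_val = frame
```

Max sum of 2-element window in [5, 9, 1, 8, 3, 10]
`max_val` takes the values: 0 → 14

Answer: 14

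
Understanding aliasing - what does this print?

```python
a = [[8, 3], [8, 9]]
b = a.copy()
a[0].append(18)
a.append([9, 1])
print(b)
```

Key concept: shallow copy with nested lists.
Step by step:
`a = [[8, 3], [8, 9]]` → a = [[8, 3], [8, 9]]
`b = a.copy()` → b = [[8, 3], [8, 9]]
`a[0].append(18)` → a = [[8, 3, 18], [8, 9]]; b = [[8, 3, 18], [8, 9]]
`a.append([9, 1])` → a = [[8, 3, 18], [8, 9], [9, 1]]
`print(b)` → prints [[8, 3, 18], [8, 9]]

Answer: [[8, 3, 18], [8, 9]]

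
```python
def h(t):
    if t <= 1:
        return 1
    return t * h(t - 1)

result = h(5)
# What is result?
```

h(5) = 5 * 4 * 3 * 2 * 1 = 120

Answer: 120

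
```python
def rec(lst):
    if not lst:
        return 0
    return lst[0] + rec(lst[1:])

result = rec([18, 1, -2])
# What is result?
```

18 + 1 + (-2) + 0 = 17

Answer: 17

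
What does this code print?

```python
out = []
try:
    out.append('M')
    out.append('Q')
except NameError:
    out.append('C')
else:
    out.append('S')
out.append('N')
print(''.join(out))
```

Execution trace: 'M' (try body) → 'Q' (try body, no exception) → 'S' (else) → 'N' (after the try/except). Output: MQSN

Answer: MQSN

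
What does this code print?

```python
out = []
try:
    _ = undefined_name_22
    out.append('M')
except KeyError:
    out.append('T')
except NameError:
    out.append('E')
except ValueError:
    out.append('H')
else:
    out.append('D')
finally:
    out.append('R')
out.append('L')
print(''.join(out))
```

Execution trace: 'E' (except NameError) → 'R' (finally) → 'L' (after the try/except). Output: ERL

Answer: ERL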